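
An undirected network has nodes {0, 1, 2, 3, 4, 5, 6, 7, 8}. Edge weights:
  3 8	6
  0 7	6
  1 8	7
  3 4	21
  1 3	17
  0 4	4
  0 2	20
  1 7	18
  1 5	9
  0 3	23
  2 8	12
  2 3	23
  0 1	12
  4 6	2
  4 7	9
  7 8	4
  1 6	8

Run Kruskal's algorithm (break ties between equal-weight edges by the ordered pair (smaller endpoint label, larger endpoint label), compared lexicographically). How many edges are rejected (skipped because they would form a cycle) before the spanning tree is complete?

Kruskal's algorithm — process edges by increasing weight (ties by edge label):
4 6 (2): add — endpoints in different components.
0 4 (4): add — endpoints in different components.
7 8 (4): add — endpoints in different components.
0 7 (6): add — endpoints in different components.
3 8 (6): add — endpoints in different components.
1 8 (7): add — endpoints in different components.
1 6 (8): skip — 1 and 6 already connected.
1 5 (9): add — endpoints in different components.
4 7 (9): skip — 4 and 7 already connected.
0 1 (12): skip — 0 and 1 already connected.
2 8 (12): add — endpoints in different components.
Edges rejected before the tree was complete: 3.

3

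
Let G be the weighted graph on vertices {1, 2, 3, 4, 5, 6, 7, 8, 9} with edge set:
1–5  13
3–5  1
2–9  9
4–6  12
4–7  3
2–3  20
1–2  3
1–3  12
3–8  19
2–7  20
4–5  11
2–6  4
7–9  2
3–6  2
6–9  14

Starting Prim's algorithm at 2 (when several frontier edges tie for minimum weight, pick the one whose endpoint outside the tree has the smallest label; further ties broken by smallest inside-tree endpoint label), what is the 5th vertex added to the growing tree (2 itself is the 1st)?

Grow the tree from 2 using Prim:
Step 1: cheapest edge leaving the tree is 1–2 (3); add 1.
Step 2: cheapest edge leaving the tree is 2–6 (4); add 6.
Step 3: cheapest edge leaving the tree is 3–6 (2); add 3.
Step 4: cheapest edge leaving the tree is 3–5 (1); add 5.
Step 5: cheapest edge leaving the tree is 2–9 (9); add 9.
Step 6: cheapest edge leaving the tree is 7–9 (2); add 7.
Step 7: cheapest edge leaving the tree is 4–7 (3); add 4.
Step 8: cheapest edge leaving the tree is 3–8 (19); add 8.
Vertex order: 2, 1, 6, 3, 5, 9, 7, 4, 8. The 5th vertex is 5.

5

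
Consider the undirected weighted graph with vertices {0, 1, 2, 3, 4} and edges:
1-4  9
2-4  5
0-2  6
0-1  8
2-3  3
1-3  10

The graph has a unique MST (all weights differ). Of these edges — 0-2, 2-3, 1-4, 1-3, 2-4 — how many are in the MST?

3

Sort edges by weight, then run Kruskal:
2-3 (3): add — endpoints in different components.
2-4 (5): add — endpoints in different components.
0-2 (6): add — endpoints in different components.
0-1 (8): add — endpoints in different components.
MST edge set: {2-3, 2-4, 0-2, 0-1}.
Of the listed edges, {0-2, 2-3, 2-4} are in the MST → 3.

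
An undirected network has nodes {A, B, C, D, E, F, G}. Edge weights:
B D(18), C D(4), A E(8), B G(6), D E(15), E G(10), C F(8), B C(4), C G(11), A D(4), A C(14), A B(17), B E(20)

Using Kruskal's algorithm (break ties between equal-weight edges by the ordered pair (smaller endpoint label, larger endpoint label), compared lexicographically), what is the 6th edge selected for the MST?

C-F

Sort edges by weight, then run Kruskal:
A D (4): add — endpoints in different components.
B C (4): add — endpoints in different components.
C D (4): add — endpoints in different components.
B G (6): add — endpoints in different components.
A E (8): add — endpoints in different components.
C F (8): add — endpoints in different components.
The 6th edge added is C F.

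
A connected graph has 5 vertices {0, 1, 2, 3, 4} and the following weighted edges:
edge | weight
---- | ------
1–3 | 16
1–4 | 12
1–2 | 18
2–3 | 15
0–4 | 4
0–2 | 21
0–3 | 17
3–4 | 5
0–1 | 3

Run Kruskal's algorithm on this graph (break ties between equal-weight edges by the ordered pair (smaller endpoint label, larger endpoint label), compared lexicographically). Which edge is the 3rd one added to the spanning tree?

Kruskal: consider edges lightest-first.
0–1 (3): add. Components now {0,1} {2} {3} {4}
0–4 (4): add. Components now {0,1,4} {2} {3}
3–4 (5): add. Components now {0,1,3,4} {2}
1–4 (12): skip — 1 and 4 already connected.
2–3 (15): add. Components now {0,1,2,3,4}
The 3rd edge added is 3–4.

3-4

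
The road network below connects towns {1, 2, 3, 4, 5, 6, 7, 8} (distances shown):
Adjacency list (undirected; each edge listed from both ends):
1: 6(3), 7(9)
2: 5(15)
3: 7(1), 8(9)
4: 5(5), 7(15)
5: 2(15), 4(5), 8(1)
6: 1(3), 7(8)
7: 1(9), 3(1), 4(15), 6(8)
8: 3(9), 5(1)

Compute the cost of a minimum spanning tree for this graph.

42

Prim's algorithm from 7:
Step 1: frontier [3—7 1, 6—7 8, 1—7 9, 4—7 15] → take 3—7 (1); add 3.
Step 2: frontier [3—8 9, 6—7 8, 1—7 9, 4—7 15] → take 6—7 (8); add 6.
Step 3: frontier [3—8 9, 1—6 3, 1—7 9, 4—7 15] → take 1—6 (3); add 1.
Step 4: frontier [3—8 9, 4—7 15] → take 3—8 (9); add 8.
Step 5: frontier [4—7 15, 5—8 1] → take 5—8 (1); add 5.
Step 6: frontier [4—5 5, 2—5 15, 4—7 15] → take 4—5 (5); add 4.
Step 7: frontier [2—5 15] → take 2—5 (15); add 2.
MST edges: 3—7, 6—7, 1—6, 3—8, 5—8, 4—5, 2—5; total weight 1+8+3+9+1+5+15 = 42.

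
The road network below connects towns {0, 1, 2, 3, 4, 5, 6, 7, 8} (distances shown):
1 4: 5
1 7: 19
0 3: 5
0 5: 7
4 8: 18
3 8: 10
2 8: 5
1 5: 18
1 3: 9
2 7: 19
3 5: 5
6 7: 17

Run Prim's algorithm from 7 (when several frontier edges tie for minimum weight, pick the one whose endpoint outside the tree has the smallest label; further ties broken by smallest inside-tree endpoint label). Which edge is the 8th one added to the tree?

2-8

Grow the tree from 7 using Prim:
Step 1: frontier [6 7 17, 1 7 19, 2 7 19] → take 6 7 (17); add 6.
Step 2: frontier [1 7 19, 2 7 19] → take 1 7 (19); add 1.
Step 3: frontier [1 4 5, 1 3 9, 1 5 18, 2 7 19] → take 1 4 (5); add 4.
Step 4: frontier [1 3 9, 1 5 18, 4 8 18, 2 7 19] → take 1 3 (9); add 3.
Step 5: frontier [1 5 18, 0 3 5, 3 5 5, 3 8 10, 4 8 18, 2 7 19] → take 0 3 (5); add 0.
Step 6: frontier [0 5 7, 1 5 18, 3 5 5, 3 8 10, 4 8 18, 2 7 19] → take 3 5 (5); add 5.
Step 7: frontier [3 8 10, 4 8 18, 2 7 19] → take 3 8 (10); add 8.
Step 8: frontier [2 7 19, 2 8 5] → take 2 8 (5); add 2.
The 8th edge added is 2 8.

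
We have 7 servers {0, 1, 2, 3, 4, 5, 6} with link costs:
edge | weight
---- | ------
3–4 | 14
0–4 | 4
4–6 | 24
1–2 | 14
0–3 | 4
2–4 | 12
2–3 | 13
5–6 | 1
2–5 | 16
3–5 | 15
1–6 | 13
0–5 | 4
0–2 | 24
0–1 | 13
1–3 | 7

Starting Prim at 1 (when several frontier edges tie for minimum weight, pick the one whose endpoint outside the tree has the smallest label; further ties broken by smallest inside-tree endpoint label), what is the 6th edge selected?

Prim, starting at 1.
Step 1: cheapest edge leaving the tree is 1–3 (7); add 3.
Step 2: cheapest edge leaving the tree is 0–3 (4); add 0.
Step 3: cheapest edge leaving the tree is 0–4 (4); add 4.
Step 4: cheapest edge leaving the tree is 0–5 (4); add 5.
Step 5: cheapest edge leaving the tree is 5–6 (1); add 6.
Step 6: cheapest edge leaving the tree is 2–4 (12); add 2.
The 6th edge added is 2–4.

2-4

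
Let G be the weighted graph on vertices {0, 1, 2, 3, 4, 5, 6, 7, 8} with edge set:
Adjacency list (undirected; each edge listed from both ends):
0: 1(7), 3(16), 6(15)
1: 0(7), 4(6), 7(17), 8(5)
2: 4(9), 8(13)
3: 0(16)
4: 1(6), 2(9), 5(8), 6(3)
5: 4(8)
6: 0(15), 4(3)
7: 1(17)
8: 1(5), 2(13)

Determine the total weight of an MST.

71

Kruskal's algorithm — process edges by increasing weight (ties by edge label):
4–6 (3): add — endpoints in different components.
1–8 (5): add — endpoints in different components.
1–4 (6): add — endpoints in different components.
0–1 (7): add — endpoints in different components.
4–5 (8): add — endpoints in different components.
2–4 (9): add — endpoints in different components.
2–8 (13): skip — 2 and 8 already connected.
0–6 (15): skip — 0 and 6 already connected.
0–3 (16): add — endpoints in different components.
1–7 (17): add — endpoints in different components.
MST edges: 4–6, 1–8, 1–4, 0–1, 4–5, 2–4, 0–3, 1–7; total weight 3+5+6+7+8+9+16+17 = 71.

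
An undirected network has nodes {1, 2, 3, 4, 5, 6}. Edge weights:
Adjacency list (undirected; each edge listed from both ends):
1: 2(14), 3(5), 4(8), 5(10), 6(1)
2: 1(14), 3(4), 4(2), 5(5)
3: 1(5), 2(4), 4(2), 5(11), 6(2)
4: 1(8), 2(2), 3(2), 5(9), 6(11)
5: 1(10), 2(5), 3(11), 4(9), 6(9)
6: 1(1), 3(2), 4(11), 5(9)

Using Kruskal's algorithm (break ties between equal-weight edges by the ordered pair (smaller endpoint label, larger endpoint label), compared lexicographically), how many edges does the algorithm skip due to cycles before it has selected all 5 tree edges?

2

Kruskal's algorithm — process edges by increasing weight (ties by edge label):
1 6 (1): add. Components now {1,6} {2} {3} {4} {5}
2 4 (2): add. Components now {1,6} {2,4} {3} {5}
3 4 (2): add. Components now {1,6} {2,3,4} {5}
3 6 (2): add. Components now {1,2,3,4,6} {5}
2 3 (4): skip — 2 and 3 already connected.
1 3 (5): skip — 1 and 3 already connected.
2 5 (5): add. Components now {1,2,3,4,5,6}
Edges rejected before the tree was complete: 2.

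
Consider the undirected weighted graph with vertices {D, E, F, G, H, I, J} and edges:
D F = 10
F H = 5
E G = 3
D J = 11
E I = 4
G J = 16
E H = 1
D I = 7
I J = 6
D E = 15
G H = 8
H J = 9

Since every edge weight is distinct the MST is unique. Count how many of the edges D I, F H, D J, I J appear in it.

3

Kruskal: consider edges lightest-first.
E H (1): add — endpoints in different components.
E G (3): add — endpoints in different components.
E I (4): add — endpoints in different components.
F H (5): add — endpoints in different components.
I J (6): add — endpoints in different components.
D I (7): add — endpoints in different components.
MST edge set: {E H, E G, E I, F H, I J, D I}.
Of the listed edges, {D I, F H, I J} are in the MST → 3.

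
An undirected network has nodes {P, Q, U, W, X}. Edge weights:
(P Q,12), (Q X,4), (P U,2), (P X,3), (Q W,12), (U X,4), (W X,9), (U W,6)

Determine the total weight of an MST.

Prim, starting at U.
Step 1: cheapest edge leaving the tree is P U (2); add P.
Step 2: cheapest edge leaving the tree is P X (3); add X.
Step 3: cheapest edge leaving the tree is Q X (4); add Q.
Step 4: cheapest edge leaving the tree is U W (6); add W.
MST edges: P U, P X, Q X, U W; total weight 2+3+4+6 = 15.

15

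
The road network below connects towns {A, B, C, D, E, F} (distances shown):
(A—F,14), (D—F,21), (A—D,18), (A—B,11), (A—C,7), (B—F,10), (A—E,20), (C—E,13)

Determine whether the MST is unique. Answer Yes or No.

Kruskal: consider edges lightest-first.
A—C (7): add. Components now {A,C} {B} {D} {E} {F}
B—F (10): add. Components now {A,C} {B,F} {D} {E}
A—B (11): add. Components now {A,B,C,F} {D} {E}
C—E (13): add. Components now {A,B,C,E,F} {D}
A—F (14): skip — A and F already connected.
A—D (18): add. Components now {A,B,C,D,E,F}
Every non-tree edge has weight strictly greater than the heaviest edge on the tree path between its endpoints, so the MST is unique.

Yes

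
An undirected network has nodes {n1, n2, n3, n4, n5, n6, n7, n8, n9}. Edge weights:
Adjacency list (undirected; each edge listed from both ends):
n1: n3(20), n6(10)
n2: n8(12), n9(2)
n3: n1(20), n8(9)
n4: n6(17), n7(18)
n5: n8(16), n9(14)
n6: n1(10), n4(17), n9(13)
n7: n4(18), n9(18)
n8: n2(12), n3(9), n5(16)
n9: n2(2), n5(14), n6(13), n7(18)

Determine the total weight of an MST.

Sort edges by weight, then run Kruskal:
n2—n9 (2): add — endpoints in different components.
n3—n8 (9): add — endpoints in different components.
n1—n6 (10): add — endpoints in different components.
n2—n8 (12): add — endpoints in different components.
n6—n9 (13): add — endpoints in different components.
n5—n9 (14): add — endpoints in different components.
n5—n8 (16): skip — n5 and n8 already connected.
n4—n6 (17): add — endpoints in different components.
n4—n7 (18): add — endpoints in different components.
MST edges: n2—n9, n3—n8, n1—n6, n2—n8, n6—n9, n5—n9, n4—n6, n4—n7; total weight 2+9+10+12+13+14+17+18 = 95.

95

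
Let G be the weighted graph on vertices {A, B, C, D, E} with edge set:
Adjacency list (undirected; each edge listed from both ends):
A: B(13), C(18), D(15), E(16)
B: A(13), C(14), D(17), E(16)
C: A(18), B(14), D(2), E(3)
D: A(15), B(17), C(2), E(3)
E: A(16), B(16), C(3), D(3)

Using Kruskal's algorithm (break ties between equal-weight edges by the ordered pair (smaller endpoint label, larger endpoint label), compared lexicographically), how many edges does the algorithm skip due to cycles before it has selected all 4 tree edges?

Kruskal's algorithm — process edges by increasing weight (ties by edge label):
C–D (2): add. Components now {A} {B} {C,D} {E}
C–E (3): add. Components now {A} {B} {C,D,E}
D–E (3): skip — D and E already connected.
A–B (13): add. Components now {A,B} {C,D,E}
B–C (14): add. Components now {A,B,C,D,E}
Edges rejected before the tree was complete: 1.

1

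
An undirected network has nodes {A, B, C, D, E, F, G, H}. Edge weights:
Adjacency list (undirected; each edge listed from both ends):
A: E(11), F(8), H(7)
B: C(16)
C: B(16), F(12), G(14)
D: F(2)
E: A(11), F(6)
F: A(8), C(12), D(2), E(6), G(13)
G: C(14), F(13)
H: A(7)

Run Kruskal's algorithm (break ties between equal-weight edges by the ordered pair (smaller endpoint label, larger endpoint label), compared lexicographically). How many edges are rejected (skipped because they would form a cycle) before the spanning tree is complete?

2

Kruskal: consider edges lightest-first.
D—F (2): add — endpoints in different components.
E—F (6): add — endpoints in different components.
A—H (7): add — endpoints in different components.
A—F (8): add — endpoints in different components.
A—E (11): skip — A and E already connected.
C—F (12): add — endpoints in different components.
F—G (13): add — endpoints in different components.
C—G (14): skip — C and G already connected.
B—C (16): add — endpoints in different components.
Edges rejected before the tree was complete: 2.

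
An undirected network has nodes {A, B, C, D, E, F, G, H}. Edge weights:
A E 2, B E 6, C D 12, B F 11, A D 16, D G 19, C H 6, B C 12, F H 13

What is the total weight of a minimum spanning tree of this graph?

Sort edges by weight, then run Kruskal:
A E (2): add — endpoints in different components.
B E (6): add — endpoints in different components.
C H (6): add — endpoints in different components.
B F (11): add — endpoints in different components.
B C (12): add — endpoints in different components.
C D (12): add — endpoints in different components.
F H (13): skip — F and H already connected.
A D (16): skip — A and D already connected.
D G (19): add — endpoints in different components.
MST edges: A E, B E, C H, B F, B C, C D, D G; total weight 2+6+6+11+12+12+19 = 68.

68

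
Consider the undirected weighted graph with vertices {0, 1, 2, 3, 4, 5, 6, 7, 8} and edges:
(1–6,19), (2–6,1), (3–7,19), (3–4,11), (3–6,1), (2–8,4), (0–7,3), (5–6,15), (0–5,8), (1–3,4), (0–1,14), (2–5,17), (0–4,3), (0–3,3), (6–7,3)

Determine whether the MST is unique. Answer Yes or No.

No

Kruskal's algorithm — process edges by increasing weight (ties by edge label):
2–6 (1): add — endpoints in different components.
3–6 (1): add — endpoints in different components.
0–3 (3): add — endpoints in different components.
0–4 (3): add — endpoints in different components.
0–7 (3): add — endpoints in different components.
6–7 (3): skip — 6 and 7 already connected.
1–3 (4): add — endpoints in different components.
2–8 (4): add — endpoints in different components.
0–5 (8): add — endpoints in different components.
Non-tree edge 6–7 has weight 3, equal to the heaviest edge on its tree cycle — swapping gives another MST of the same weight. Not unique.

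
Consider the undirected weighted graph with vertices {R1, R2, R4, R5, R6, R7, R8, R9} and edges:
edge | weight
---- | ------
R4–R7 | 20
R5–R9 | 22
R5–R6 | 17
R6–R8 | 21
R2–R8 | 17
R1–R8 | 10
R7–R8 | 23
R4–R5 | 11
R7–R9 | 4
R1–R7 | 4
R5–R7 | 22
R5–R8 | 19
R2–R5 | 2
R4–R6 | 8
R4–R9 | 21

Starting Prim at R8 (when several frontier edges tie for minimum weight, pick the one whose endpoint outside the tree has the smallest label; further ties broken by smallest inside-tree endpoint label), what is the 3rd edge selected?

Prim's algorithm from R8:
Step 1: cheapest edge leaving the tree is R1–R8 (10); add R1.
Step 2: cheapest edge leaving the tree is R1–R7 (4); add R7.
Step 3: cheapest edge leaving the tree is R7–R9 (4); add R9.
Step 4: cheapest edge leaving the tree is R2–R8 (17); add R2.
Step 5: cheapest edge leaving the tree is R2–R5 (2); add R5.
Step 6: cheapest edge leaving the tree is R4–R5 (11); add R4.
Step 7: cheapest edge leaving the tree is R4–R6 (8); add R6.
The 3rd edge added is R7–R9.

R7-R9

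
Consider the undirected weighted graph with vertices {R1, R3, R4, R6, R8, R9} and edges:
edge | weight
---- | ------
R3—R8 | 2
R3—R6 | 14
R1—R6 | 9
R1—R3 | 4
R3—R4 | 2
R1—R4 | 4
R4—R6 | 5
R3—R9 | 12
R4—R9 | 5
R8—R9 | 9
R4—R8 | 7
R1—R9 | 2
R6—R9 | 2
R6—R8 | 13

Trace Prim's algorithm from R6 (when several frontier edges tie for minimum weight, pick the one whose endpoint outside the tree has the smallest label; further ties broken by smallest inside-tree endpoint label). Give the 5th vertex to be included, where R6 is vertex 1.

R4

Prim, starting at R6.
Step 1: cheapest edge leaving the tree is R6—R9 (2); add R9.
Step 2: cheapest edge leaving the tree is R1—R9 (2); add R1.
Step 3: cheapest edge leaving the tree is R1—R3 (4); add R3.
Step 4: cheapest edge leaving the tree is R3—R4 (2); add R4.
Step 5: cheapest edge leaving the tree is R3—R8 (2); add R8.
Vertex order: R6, R9, R1, R3, R4, R8. The 5th vertex is R4.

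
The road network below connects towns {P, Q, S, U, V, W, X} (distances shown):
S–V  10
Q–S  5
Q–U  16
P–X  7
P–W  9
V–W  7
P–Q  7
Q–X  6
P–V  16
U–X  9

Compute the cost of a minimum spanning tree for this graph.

Grow the tree from W using Prim:
Step 1: cheapest edge leaving the tree is V–W (7); add V.
Step 2: cheapest edge leaving the tree is P–W (9); add P.
Step 3: cheapest edge leaving the tree is P–Q (7); add Q.
Step 4: cheapest edge leaving the tree is Q–S (5); add S.
Step 5: cheapest edge leaving the tree is Q–X (6); add X.
Step 6: cheapest edge leaving the tree is U–X (9); add U.
MST edges: V–W, P–W, P–Q, Q–S, Q–X, U–X; total weight 7+9+7+5+6+9 = 43.

43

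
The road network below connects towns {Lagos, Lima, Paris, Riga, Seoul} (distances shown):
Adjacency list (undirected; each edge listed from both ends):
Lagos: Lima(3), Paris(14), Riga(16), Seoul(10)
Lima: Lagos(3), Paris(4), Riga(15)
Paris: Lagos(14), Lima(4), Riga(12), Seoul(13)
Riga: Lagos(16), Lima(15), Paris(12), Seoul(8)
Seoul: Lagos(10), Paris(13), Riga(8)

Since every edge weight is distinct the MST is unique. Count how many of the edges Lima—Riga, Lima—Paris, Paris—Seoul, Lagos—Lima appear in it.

2

Sort edges by weight, then run Kruskal:
Lagos—Lima (3): add. Components now {Riga} {Lagos,Lima} {Seoul} {Paris}
Lima—Paris (4): add. Components now {Riga} {Lagos,Lima,Paris} {Seoul}
Riga—Seoul (8): add. Components now {Riga,Seoul} {Lagos,Lima,Paris}
Lagos—Seoul (10): add. Components now {Lagos,Lima,Paris,Riga,Seoul}
MST edge set: {Lagos—Lima, Lima—Paris, Riga—Seoul, Lagos—Seoul}.
Of the listed edges, {Lima—Paris, Lagos—Lima} are in the MST → 2.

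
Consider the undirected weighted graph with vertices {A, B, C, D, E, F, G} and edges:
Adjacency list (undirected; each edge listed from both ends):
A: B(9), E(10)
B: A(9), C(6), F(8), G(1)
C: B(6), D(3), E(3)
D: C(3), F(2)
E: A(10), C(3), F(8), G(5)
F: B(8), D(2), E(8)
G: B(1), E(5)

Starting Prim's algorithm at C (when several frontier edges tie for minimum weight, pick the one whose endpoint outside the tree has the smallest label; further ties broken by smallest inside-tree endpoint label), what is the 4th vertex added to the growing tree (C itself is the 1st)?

E

Prim's algorithm from C:
Step 1: frontier [C–D 3, C–E 3, B–C 6] → take C–D (3); add D.
Step 2: frontier [C–E 3, B–C 6, D–F 2] → take D–F (2); add F.
Step 3: frontier [C–E 3, B–C 6, B–F 8, E–F 8] → take C–E (3); add E.
Step 4: frontier [B–C 6, E–G 5, A–E 10, B–F 8] → take E–G (5); add G.
Step 5: frontier [B–C 6, A–E 10, B–F 8, B–G 1] → take B–G (1); add B.
Step 6: frontier [A–B 9, A–E 10] → take A–B (9); add A.
Vertex order: C, D, F, E, G, B, A. The 4th vertex is E.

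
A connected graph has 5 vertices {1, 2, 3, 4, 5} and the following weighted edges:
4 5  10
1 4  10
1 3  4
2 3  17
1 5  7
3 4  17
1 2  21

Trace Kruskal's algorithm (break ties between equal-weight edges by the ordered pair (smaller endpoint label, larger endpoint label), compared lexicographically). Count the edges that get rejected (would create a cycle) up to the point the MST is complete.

Sort edges by weight, then run Kruskal:
1 3 (4): add. Components now {1,3} {2} {4} {5}
1 5 (7): add. Components now {1,3,5} {2} {4}
1 4 (10): add. Components now {1,3,4,5} {2}
4 5 (10): skip — 4 and 5 already connected.
2 3 (17): add. Components now {1,2,3,4,5}
Edges rejected before the tree was complete: 1.

1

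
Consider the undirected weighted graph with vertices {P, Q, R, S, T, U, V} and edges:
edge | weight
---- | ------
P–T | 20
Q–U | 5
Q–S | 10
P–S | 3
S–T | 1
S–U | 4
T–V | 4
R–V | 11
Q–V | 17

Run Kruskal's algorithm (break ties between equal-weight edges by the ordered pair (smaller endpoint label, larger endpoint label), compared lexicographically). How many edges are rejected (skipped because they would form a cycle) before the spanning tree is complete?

1

Sort edges by weight, then run Kruskal:
S–T (1): add. Components now {R} {V} {P} {U} {Q} {S,T}
P–S (3): add. Components now {R} {V} {P,S,T} {U} {Q}
S–U (4): add. Components now {R} {V} {P,S,T,U} {Q}
T–V (4): add. Components now {R} {P,S,T,U,V} {Q}
Q–U (5): add. Components now {R} {P,Q,S,T,U,V}
Q–S (10): skip — Q and S already connected.
R–V (11): add. Components now {P,Q,R,S,T,U,V}
Edges rejected before the tree was complete: 1.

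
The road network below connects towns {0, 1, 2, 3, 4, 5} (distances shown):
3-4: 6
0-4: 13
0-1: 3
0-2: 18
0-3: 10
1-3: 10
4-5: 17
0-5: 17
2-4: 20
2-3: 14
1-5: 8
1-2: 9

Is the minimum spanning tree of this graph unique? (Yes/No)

Sort edges by weight, then run Kruskal:
0-1 (3): add. Components now {0,1} {2} {3} {4} {5}
3-4 (6): add. Components now {0,1} {2} {3,4} {5}
1-5 (8): add. Components now {0,1,5} {2} {3,4}
1-2 (9): add. Components now {0,1,2,5} {3,4}
0-3 (10): add. Components now {0,1,2,3,4,5}
Non-tree edge 1-3 has weight 10, equal to the heaviest edge on its tree cycle — swapping gives another MST of the same weight. Not unique.

No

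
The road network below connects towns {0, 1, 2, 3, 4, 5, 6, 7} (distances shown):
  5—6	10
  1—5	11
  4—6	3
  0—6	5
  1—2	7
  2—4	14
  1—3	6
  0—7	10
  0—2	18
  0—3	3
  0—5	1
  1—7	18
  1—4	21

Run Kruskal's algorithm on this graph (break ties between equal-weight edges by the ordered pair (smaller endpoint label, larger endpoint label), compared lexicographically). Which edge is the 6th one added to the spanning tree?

1-2

Sort edges by weight, then run Kruskal:
0—5 (1): add — endpoints in different components.
0—3 (3): add — endpoints in different components.
4—6 (3): add — endpoints in different components.
0—6 (5): add — endpoints in different components.
1—3 (6): add — endpoints in different components.
1—2 (7): add — endpoints in different components.
0—7 (10): add — endpoints in different components.
The 6th edge added is 1—2.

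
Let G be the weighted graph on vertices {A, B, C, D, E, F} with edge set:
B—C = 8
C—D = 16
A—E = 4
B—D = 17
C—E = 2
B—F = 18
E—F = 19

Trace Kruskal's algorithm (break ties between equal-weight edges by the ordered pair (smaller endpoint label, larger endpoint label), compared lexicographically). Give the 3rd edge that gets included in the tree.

Kruskal: consider edges lightest-first.
C—E (2): add. Components now {A} {B} {C,E} {D} {F}
A—E (4): add. Components now {A,C,E} {B} {D} {F}
B—C (8): add. Components now {A,B,C,E} {D} {F}
C—D (16): add. Components now {A,B,C,D,E} {F}
B—D (17): skip — B and D already connected.
B—F (18): add. Components now {A,B,C,D,E,F}
The 3rd edge added is B—C.

B-C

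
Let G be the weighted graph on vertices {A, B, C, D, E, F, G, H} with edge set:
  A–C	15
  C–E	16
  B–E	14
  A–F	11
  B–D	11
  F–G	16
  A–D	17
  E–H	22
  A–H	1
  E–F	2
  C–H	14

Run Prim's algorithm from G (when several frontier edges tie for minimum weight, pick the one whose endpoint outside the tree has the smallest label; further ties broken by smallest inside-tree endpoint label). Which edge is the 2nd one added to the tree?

Prim, starting at G.
Step 1: frontier [F–G 16] → take F–G (16); add F.
Step 2: frontier [E–F 2, A–F 11] → take E–F (2); add E.
Step 3: frontier [B–E 14, C–E 16, E–H 22, A–F 11] → take A–F (11); add A.
Step 4: frontier [A–H 1, A–C 15, A–D 17, B–E 14, C–E 16, E–H 22] → take A–H (1); add H.
Step 5: frontier [A–C 15, A–D 17, B–E 14, C–E 16, C–H 14] → take B–E (14); add B.
Step 6: frontier [A–C 15, A–D 17, B–D 11, C–E 16, C–H 14] → take B–D (11); add D.
Step 7: frontier [A–C 15, C–E 16, C–H 14] → take C–H (14); add C.
The 2nd edge added is E–F.

E-F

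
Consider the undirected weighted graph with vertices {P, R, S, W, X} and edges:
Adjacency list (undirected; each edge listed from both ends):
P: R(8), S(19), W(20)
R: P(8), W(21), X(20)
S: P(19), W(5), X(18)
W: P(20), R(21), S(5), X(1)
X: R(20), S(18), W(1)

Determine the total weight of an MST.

Kruskal: consider edges lightest-first.
W–X (1): add. Components now {W,X} {S} {R} {P}
S–W (5): add. Components now {S,W,X} {R} {P}
P–R (8): add. Components now {S,W,X} {P,R}
S–X (18): skip — X and S already connected.
P–S (19): add. Components now {P,R,S,W,X}
MST edges: W–X, S–W, P–R, P–S; total weight 1+5+8+19 = 33.

33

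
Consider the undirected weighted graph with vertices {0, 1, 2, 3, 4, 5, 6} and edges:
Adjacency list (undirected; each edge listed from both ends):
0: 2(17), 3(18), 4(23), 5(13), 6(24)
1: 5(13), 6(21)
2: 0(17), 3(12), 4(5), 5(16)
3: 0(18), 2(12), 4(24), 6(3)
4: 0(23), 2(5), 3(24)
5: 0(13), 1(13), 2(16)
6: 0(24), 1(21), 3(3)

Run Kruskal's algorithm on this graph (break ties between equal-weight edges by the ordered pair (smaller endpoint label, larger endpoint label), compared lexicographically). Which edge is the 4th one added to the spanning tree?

0-5

Kruskal's algorithm — process edges by increasing weight (ties by edge label):
3-6 (3): add. Components now {0} {1} {2} {3,6} {4} {5}
2-4 (5): add. Components now {0} {1} {2,4} {3,6} {5}
2-3 (12): add. Components now {0} {1} {2,3,4,6} {5}
0-5 (13): add. Components now {0,5} {1} {2,3,4,6}
1-5 (13): add. Components now {0,1,5} {2,3,4,6}
2-5 (16): add. Components now {0,1,2,3,4,5,6}
The 4th edge added is 0-5.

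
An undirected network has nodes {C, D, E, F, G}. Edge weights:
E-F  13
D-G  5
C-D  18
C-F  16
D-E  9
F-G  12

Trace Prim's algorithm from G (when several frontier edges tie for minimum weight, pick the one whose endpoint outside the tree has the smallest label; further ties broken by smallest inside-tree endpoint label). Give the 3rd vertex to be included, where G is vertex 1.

E

Prim's algorithm from G:
Step 1: cheapest edge leaving the tree is D-G (5); add D.
Step 2: cheapest edge leaving the tree is D-E (9); add E.
Step 3: cheapest edge leaving the tree is F-G (12); add F.
Step 4: cheapest edge leaving the tree is C-F (16); add C.
Vertex order: G, D, E, F, C. The 3rd vertex is E.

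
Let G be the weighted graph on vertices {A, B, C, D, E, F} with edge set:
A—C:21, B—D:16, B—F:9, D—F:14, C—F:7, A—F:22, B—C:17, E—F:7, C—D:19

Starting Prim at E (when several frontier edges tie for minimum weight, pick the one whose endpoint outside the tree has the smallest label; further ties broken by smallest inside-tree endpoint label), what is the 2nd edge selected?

C-F

Prim, starting at E.
Step 1: frontier [E—F 7] → take E—F (7); add F.
Step 2: frontier [C—F 7, B—F 9, D—F 14, A—F 22] → take C—F (7); add C.
Step 3: frontier [B—C 17, C—D 19, A—C 21, B—F 9, D—F 14, A—F 22] → take B—F (9); add B.
Step 4: frontier [B—D 16, C—D 19, A—C 21, D—F 14, A—F 22] → take D—F (14); add D.
Step 5: frontier [A—C 21, A—F 22] → take A—C (21); add A.
The 2nd edge added is C—F.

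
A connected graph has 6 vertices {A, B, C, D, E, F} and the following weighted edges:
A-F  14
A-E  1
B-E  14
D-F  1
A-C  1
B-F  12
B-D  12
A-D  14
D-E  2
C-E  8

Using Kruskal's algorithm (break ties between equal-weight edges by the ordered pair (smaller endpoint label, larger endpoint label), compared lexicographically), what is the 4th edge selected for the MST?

D-E

Kruskal: consider edges lightest-first.
A-C (1): add — endpoints in different components.
A-E (1): add — endpoints in different components.
D-F (1): add — endpoints in different components.
D-E (2): add — endpoints in different components.
C-E (8): skip — C and E already connected.
B-D (12): add — endpoints in different components.
The 4th edge added is D-E.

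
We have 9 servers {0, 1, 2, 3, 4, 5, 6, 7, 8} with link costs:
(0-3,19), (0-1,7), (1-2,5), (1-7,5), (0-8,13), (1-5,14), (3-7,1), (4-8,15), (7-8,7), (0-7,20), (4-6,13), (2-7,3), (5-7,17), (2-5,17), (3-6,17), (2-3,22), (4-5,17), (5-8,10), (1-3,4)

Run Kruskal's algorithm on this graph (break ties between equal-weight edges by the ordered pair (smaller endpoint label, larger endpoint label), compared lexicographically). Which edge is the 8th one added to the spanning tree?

Kruskal: consider edges lightest-first.
3-7 (1): add — endpoints in different components.
2-7 (3): add — endpoints in different components.
1-3 (4): add — endpoints in different components.
1-2 (5): skip — 1 and 2 already connected.
1-7 (5): skip — 1 and 7 already connected.
0-1 (7): add — endpoints in different components.
7-8 (7): add — endpoints in different components.
5-8 (10): add — endpoints in different components.
0-8 (13): skip — 0 and 8 already connected.
4-6 (13): add — endpoints in different components.
1-5 (14): skip — 1 and 5 already connected.
4-8 (15): add — endpoints in different components.
The 8th edge added is 4-8.

4-8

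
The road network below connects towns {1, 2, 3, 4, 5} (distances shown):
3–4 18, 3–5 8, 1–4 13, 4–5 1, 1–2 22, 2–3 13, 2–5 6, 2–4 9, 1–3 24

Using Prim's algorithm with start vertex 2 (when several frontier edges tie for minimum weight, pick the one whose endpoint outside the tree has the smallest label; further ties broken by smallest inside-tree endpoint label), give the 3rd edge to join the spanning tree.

Prim's algorithm from 2:
Step 1: cheapest edge leaving the tree is 2–5 (6); add 5.
Step 2: cheapest edge leaving the tree is 4–5 (1); add 4.
Step 3: cheapest edge leaving the tree is 3–5 (8); add 3.
Step 4: cheapest edge leaving the tree is 1–4 (13); add 1.
The 3rd edge added is 3–5.

3-5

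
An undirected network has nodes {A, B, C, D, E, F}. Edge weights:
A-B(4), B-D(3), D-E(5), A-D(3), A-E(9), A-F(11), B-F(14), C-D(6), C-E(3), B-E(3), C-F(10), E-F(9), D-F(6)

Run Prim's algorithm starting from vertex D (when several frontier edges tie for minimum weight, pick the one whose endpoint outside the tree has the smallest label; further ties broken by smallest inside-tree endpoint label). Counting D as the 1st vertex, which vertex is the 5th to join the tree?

Prim's algorithm from D:
Step 1: cheapest edge leaving the tree is A-D (3); add A.
Step 2: cheapest edge leaving the tree is B-D (3); add B.
Step 3: cheapest edge leaving the tree is B-E (3); add E.
Step 4: cheapest edge leaving the tree is C-E (3); add C.
Step 5: cheapest edge leaving the tree is D-F (6); add F.
Vertex order: D, A, B, E, C, F. The 5th vertex is C.

C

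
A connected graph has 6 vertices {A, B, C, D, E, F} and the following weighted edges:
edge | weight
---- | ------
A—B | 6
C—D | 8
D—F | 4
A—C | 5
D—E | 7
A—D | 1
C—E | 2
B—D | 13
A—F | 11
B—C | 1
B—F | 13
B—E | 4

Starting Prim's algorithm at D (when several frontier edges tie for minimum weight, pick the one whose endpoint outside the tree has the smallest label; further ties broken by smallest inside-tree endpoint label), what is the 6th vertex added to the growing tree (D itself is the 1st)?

Prim's algorithm from D:
Step 1: frontier [A—D 1, D—F 4, D—E 7, C—D 8, B—D 13] → take A—D (1); add A.
Step 2: frontier [A—C 5, A—B 6, A—F 11, D—F 4, D—E 7, C—D 8, B—D 13] → take D—F (4); add F.
Step 3: frontier [A—C 5, A—B 6, D—E 7, C—D 8, B—D 13, B—F 13] → take A—C (5); add C.
Step 4: frontier [A—B 6, B—C 1, C—E 2, D—E 7, B—D 13, B—F 13] → take B—C (1); add B.
Step 5: frontier [B—E 4, C—E 2, D—E 7] → take C—E (2); add E.
Vertex order: D, A, F, C, B, E. The 6th vertex is E.

E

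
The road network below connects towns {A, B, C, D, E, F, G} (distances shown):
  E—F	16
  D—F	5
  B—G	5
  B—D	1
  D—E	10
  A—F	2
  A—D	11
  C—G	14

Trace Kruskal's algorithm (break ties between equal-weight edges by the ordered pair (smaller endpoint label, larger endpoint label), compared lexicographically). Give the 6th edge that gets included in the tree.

Sort edges by weight, then run Kruskal:
B—D (1): add. Components now {A} {B,D} {C} {E} {F} {G}
A—F (2): add. Components now {A,F} {B,D} {C} {E} {G}
B—G (5): add. Components now {A,F} {B,D,G} {C} {E}
D—F (5): add. Components now {A,B,D,F,G} {C} {E}
D—E (10): add. Components now {A,B,D,E,F,G} {C}
A—D (11): skip — A and D already connected.
C—G (14): add. Components now {A,B,C,D,E,F,G}
The 6th edge added is C—G.

C-G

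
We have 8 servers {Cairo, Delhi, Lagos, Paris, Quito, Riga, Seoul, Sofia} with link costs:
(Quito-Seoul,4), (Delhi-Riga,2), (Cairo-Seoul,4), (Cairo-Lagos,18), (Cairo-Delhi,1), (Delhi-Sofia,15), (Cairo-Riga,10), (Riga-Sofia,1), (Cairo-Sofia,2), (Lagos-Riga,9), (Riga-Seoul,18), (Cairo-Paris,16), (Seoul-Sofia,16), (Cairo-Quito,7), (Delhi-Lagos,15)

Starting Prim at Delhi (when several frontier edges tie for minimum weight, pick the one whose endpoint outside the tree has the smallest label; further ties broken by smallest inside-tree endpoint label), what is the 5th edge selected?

Grow the tree from Delhi using Prim:
Step 1: cheapest edge leaving the tree is Cairo-Delhi (1); add Cairo.
Step 2: cheapest edge leaving the tree is Delhi-Riga (2); add Riga.
Step 3: cheapest edge leaving the tree is Riga-Sofia (1); add Sofia.
Step 4: cheapest edge leaving the tree is Cairo-Seoul (4); add Seoul.
Step 5: cheapest edge leaving the tree is Quito-Seoul (4); add Quito.
Step 6: cheapest edge leaving the tree is Lagos-Riga (9); add Lagos.
Step 7: cheapest edge leaving the tree is Cairo-Paris (16); add Paris.
The 5th edge added is Quito-Seoul.

Quito-Seoul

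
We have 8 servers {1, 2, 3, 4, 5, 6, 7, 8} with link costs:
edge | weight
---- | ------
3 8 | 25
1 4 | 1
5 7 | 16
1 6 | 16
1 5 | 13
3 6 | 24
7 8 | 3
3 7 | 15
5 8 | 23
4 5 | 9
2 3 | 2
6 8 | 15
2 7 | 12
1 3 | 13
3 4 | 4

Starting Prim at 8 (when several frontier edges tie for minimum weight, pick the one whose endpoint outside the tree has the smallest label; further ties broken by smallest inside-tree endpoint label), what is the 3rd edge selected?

2-3

Prim's algorithm from 8:
Step 1: cheapest edge leaving the tree is 7 8 (3); add 7.
Step 2: cheapest edge leaving the tree is 2 7 (12); add 2.
Step 3: cheapest edge leaving the tree is 2 3 (2); add 3.
Step 4: cheapest edge leaving the tree is 3 4 (4); add 4.
Step 5: cheapest edge leaving the tree is 1 4 (1); add 1.
Step 6: cheapest edge leaving the tree is 4 5 (9); add 5.
Step 7: cheapest edge leaving the tree is 6 8 (15); add 6.
The 3rd edge added is 2 3.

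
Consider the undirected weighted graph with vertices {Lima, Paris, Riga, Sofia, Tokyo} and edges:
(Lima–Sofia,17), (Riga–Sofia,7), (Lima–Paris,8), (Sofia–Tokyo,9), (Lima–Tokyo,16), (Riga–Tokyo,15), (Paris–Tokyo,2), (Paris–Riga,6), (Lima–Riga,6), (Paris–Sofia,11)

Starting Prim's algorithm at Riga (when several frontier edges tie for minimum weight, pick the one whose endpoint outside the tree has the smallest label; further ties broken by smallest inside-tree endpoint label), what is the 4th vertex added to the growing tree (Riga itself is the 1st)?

Grow the tree from Riga using Prim:
Step 1: cheapest edge leaving the tree is Lima–Riga (6); add Lima.
Step 2: cheapest edge leaving the tree is Paris–Riga (6); add Paris.
Step 3: cheapest edge leaving the tree is Paris–Tokyo (2); add Tokyo.
Step 4: cheapest edge leaving the tree is Riga–Sofia (7); add Sofia.
Vertex order: Riga, Lima, Paris, Tokyo, Sofia. The 4th vertex is Tokyo.

Tokyo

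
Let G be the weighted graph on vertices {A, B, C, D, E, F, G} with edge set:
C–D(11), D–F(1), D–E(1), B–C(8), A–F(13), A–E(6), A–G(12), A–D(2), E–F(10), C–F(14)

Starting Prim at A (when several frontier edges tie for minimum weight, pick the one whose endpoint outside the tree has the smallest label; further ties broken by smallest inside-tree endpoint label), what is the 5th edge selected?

Prim, starting at A.
Step 1: frontier [A–D 2, A–E 6, A–G 12, A–F 13] → take A–D (2); add D.
Step 2: frontier [A–E 6, A–G 12, A–F 13, D–E 1, D–F 1, C–D 11] → take D–E (1); add E.
Step 3: frontier [A–G 12, A–F 13, D–F 1, C–D 11, E–F 10] → take D–F (1); add F.
Step 4: frontier [A–G 12, C–D 11, C–F 14] → take C–D (11); add C.
Step 5: frontier [A–G 12, B–C 8] → take B–C (8); add B.
Step 6: frontier [A–G 12] → take A–G (12); add G.
The 5th edge added is B–C.

B-C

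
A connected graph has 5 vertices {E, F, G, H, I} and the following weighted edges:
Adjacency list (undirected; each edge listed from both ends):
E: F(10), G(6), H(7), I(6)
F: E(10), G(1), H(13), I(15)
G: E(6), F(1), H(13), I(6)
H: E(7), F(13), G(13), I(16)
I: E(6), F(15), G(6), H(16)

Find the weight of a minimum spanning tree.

Kruskal: consider edges lightest-first.
F—G (1): add. Components now {E} {F,G} {H} {I}
E—G (6): add. Components now {E,F,G} {H} {I}
E—I (6): add. Components now {E,F,G,I} {H}
G—I (6): skip — G and I already connected.
E—H (7): add. Components now {E,F,G,H,I}
MST edges: F—G, E—G, E—I, E—H; total weight 1+6+6+7 = 20.

20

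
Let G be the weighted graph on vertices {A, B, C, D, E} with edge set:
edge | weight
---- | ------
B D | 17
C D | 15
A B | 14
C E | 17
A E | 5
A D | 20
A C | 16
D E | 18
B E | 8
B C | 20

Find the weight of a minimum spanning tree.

Grow the tree from A using Prim:
Step 1: frontier [A E 5, A B 14, A C 16, A D 20] → take A E (5); add E.
Step 2: frontier [A B 14, A C 16, A D 20, B E 8, C E 17, D E 18] → take B E (8); add B.
Step 3: frontier [A C 16, A D 20, B D 17, B C 20, C E 17, D E 18] → take A C (16); add C.
Step 4: frontier [A D 20, B D 17, C D 15, D E 18] → take C D (15); add D.
MST edges: A E, B E, A C, C D; total weight 5+8+16+15 = 44.

44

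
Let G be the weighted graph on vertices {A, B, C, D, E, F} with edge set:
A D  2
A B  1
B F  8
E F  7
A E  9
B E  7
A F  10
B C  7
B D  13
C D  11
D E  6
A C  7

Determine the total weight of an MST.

23

Sort edges by weight, then run Kruskal:
A B (1): add — endpoints in different components.
A D (2): add — endpoints in different components.
D E (6): add — endpoints in different components.
A C (7): add — endpoints in different components.
B C (7): skip — B and C already connected.
B E (7): skip — B and E already connected.
E F (7): add — endpoints in different components.
MST edges: A B, A D, D E, A C, E F; total weight 1+2+6+7+7 = 23.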